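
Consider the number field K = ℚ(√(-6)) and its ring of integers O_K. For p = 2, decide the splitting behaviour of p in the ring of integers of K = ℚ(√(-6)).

-6 mod 4 = 2, hence disc K = 4·(-6) = -24 and O_K = ℤ[√-6].
disc(K) = -24 = 2·(-12), so p = 2 is ramified.

ramified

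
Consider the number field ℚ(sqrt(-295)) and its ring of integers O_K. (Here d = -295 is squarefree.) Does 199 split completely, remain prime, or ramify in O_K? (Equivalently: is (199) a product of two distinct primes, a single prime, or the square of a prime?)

d = -295 ≡ 1 (mod 4), so O_K = ℤ[(1+√-295)/2] and disc(K) = d = -295.
disc(K) = -295 is not divisible by 199; 199 is unramified.
Legendre symbol by Euler's criterion: (-295/199) ≡ (-295)^99 ≡ 1 (mod 199), i.e. (-295/199) = 1.
(-295/199) = 1, so 199 splits.

199 splits in O_K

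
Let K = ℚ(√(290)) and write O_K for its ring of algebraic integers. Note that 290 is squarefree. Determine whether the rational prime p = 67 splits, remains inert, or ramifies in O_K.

290 mod 4 = 2, hence disc K = 4·290 = 1160 and O_K = ℤ[√290].
Since gcd(67, 1160) = 1 the prime 67 does not ramify.
Compute (290/67) via Euler: 22^((67-1)/2) mod 67 = 1, so (290/67) = 1.
d is a quadratic residue mod p, hence 67 splits in O_K.

split — (67) = 𝔭₁𝔭₂ with 𝔭₁ ≠ 𝔭₂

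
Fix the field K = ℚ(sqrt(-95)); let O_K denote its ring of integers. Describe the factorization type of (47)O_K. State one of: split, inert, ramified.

p is inert

Since -95 ≡ 1 mod 4, the ring of integers is ℤ[(1+√-95)/2] with discriminant -95.
disc(K) = -95 is not divisible by 47; 47 is unramified.
(-95/47) = 46^23 mod 47 = 46, giving Legendre symbol -1.
d is a non-residue mod p, hence 47 remains inert in O_K.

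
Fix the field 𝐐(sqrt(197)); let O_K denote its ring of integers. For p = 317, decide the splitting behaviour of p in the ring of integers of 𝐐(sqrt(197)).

d = 197 ≡ 1 (mod 4), so O_K = ℤ[(1+√197)/2] and disc(K) = d = 197.
disc(K) = 197 is not divisible by 317; 317 is unramified.
Legendre symbol by Euler's criterion: (197/317) ≡ 197^158 ≡ 316 (mod 317), i.e. (197/317) = -1.
d is a non-residue mod p, hence 317 remains inert in O_K.

inert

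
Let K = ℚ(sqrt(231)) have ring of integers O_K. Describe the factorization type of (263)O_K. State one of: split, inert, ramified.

inert

Since 231 ≢ 1 mod 4, the ring of integers is ℤ[√231] with discriminant 4·231 = 924.
disc(K) = 924 is not divisible by 263; 263 is unramified.
Euler's criterion: 231^131 mod 263 = 262. Thus (231|263) = -1.
Legendre symbol -1 ⇒ 263 is inert.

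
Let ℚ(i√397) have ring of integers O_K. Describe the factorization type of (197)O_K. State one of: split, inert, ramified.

Since -397 ≢ 1 mod 4, the ring of integers is ℤ[√-397] with discriminant 4·(-397) = -1588.
Since gcd(197, -1588) = 1 the prime 197 does not ramify.
Compute (-397/197) via Euler: 194^((197-1)/2) mod 197 = 196, so (-397/197) = -1.
d is a non-residue mod p, hence 197 remains inert in O_K.

remains prime (inert)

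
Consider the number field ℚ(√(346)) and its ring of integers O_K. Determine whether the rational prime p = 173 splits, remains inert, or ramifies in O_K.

ramified — (173) = 𝔭²

346 mod 4 = 2, hence disc K = 4·346 = 1384 and O_K = ℤ[√346].
173 divides disc(K) = 1384, so 173 ramifies.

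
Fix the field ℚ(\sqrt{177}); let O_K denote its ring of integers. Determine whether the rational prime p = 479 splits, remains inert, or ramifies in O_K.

inert

177 mod 4 = 1, hence disc K = 177 and O_K = ℤ[(1+√177)/2].
479 ∤ 177, so 479 is unramified.
Legendre symbol by Euler's criterion: (177/479) ≡ 177^239 ≡ 478 (mod 479), i.e. (177/479) = -1.
Legendre symbol -1 ⇒ 479 is inert.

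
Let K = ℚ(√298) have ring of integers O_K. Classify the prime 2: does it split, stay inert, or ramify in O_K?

ramifies in O_K

298 mod 4 = 2, hence disc K = 4·298 = 1192 and O_K = ℤ[√298].
2 divides disc(K) = 1192, so 2 ramifies.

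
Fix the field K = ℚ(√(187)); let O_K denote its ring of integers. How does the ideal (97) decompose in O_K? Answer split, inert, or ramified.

inert — (97) stays prime in O_K

187 mod 4 = 3, hence disc K = 4·187 = 748 and O_K = ℤ[√187].
disc(K) = 748 is not divisible by 97; 97 is unramified.
Compute (187/97) via Euler: 90^((97-1)/2) mod 97 = 96, so (187/97) = -1.
(187/97) = -1, so 97 is inert.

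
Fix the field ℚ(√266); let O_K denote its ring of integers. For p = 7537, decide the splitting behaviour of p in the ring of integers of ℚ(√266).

p splits

d = 266 ≡ 2 (mod 4), so O_K = ℤ[√266] and disc(K) = 4d = 1064.
disc(K) = 1064 is not divisible by 7537; 7537 is unramified.
(266/7537) = 266^3768 mod 7537 = 1, giving Legendre symbol 1.
d is a quadratic residue mod p, hence 7537 splits in O_K.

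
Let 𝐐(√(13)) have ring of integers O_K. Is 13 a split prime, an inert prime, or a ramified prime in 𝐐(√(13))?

d = 13 ≡ 1 (mod 4), so O_K = ℤ[(1+√13)/2] and disc(K) = d = 13.
Ramification test: 13 | 13. The prime 13 ramifies in K.

p ramifies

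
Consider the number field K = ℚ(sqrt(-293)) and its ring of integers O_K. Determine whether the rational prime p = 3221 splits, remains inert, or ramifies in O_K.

Since -293 ≢ 1 mod 4, the ring of integers is ℤ[√-293] with discriminant 4·(-293) = -1172.
disc(K) = -1172 is not divisible by 3221; 3221 is unramified.
Compute (-293/3221) via Euler: 2928^((3221-1)/2) mod 3221 = 3220, so (-293/3221) = -1.
(-293/3221) = -1, so 3221 is inert.

inert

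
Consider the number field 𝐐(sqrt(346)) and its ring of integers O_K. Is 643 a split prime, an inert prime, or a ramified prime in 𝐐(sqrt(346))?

remains prime (inert)

346 mod 4 = 2, hence disc K = 4·346 = 1384 and O_K = ℤ[√346].
643 ∤ 1384, so 643 is unramified.
Euler's criterion: 346^321 mod 643 = 642. Thus (346|643) = -1.
Legendre symbol -1 ⇒ 643 is inert.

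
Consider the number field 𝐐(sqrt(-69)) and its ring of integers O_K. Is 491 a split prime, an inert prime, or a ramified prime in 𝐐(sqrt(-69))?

491 splits in O_K

-69 mod 4 = 3, hence disc K = 4·(-69) = -276 and O_K = ℤ[√-69].
Since gcd(491, -276) = 1 the prime 491 does not ramify.
Euler's criterion: (-69)^245 mod 491 = 1. Thus (-69|491) = 1.
d is a quadratic residue mod p, hence 491 splits in O_K.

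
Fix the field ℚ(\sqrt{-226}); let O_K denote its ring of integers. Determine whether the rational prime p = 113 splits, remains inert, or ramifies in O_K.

p ramifies

d = -226 ≡ 2 (mod 4), so O_K = ℤ[√-226] and disc(K) = 4d = -904.
113 divides disc(K) = -904, so 113 ramifies.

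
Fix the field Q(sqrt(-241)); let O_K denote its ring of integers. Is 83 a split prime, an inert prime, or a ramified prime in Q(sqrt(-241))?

83 remains inert

-241 mod 4 = 3, hence disc K = 4·(-241) = -964 and O_K = ℤ[√-241].
83 ∤ -964, so 83 is unramified.
Euler's criterion: (-241)^41 mod 83 = 82. Thus (-241|83) = -1.
(-241/83) = -1, so 83 is inert.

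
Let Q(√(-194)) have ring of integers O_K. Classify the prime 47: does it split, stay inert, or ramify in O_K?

remains prime (inert)

d = -194 ≡ 2 (mod 4), so O_K = ℤ[√-194] and disc(K) = 4d = -776.
Since gcd(47, -776) = 1 the prime 47 does not ramify.
Legendre symbol by Euler's criterion: (-194/47) ≡ (-194)^23 ≡ 46 (mod 47), i.e. (-194/47) = -1.
d is a non-residue mod p, hence 47 remains inert in O_K.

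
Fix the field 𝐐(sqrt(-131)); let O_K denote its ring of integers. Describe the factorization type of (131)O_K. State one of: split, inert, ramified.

Since -131 ≡ 1 mod 4, the ring of integers is ℤ[(1+√-131)/2] with discriminant -131.
disc(K) = -131 = 131·(-1), so p = 131 is ramified.

ramified — (131) = 𝔭²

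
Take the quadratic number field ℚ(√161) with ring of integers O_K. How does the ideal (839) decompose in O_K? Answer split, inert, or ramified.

split

161 mod 4 = 1, hence disc K = 161 and O_K = ℤ[(1+√161)/2].
Since gcd(839, 161) = 1 the prime 839 does not ramify.
Compute (161/839) via Euler: 161^((839-1)/2) mod 839 = 1, so (161/839) = 1.
Legendre symbol 1 ⇒ 839 is split.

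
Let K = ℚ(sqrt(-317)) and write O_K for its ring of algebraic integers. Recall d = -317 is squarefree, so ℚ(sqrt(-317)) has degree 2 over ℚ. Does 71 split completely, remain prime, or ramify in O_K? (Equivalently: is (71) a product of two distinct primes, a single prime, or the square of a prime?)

split

d = -317 ≡ 3 (mod 4), so O_K = ℤ[√-317] and disc(K) = 4d = -1268.
disc(K) = -1268 is not divisible by 71; 71 is unramified.
Legendre symbol by Euler's criterion: (-317/71) ≡ (-317)^35 ≡ 1 (mod 71), i.e. (-317/71) = 1.
Legendre symbol 1 ⇒ 71 is split.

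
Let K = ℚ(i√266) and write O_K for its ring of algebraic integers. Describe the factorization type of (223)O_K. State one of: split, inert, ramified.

d = -266 ≡ 2 (mod 4), so O_K = ℤ[√-266] and disc(K) = 4d = -1064.
223 ∤ -1064, so 223 is unramified.
Legendre symbol by Euler's criterion: (-266/223) ≡ (-266)^111 ≡ 222 (mod 223), i.e. (-266/223) = -1.
d is a non-residue mod p, hence 223 remains inert in O_K.

inert — (223) stays prime in O_K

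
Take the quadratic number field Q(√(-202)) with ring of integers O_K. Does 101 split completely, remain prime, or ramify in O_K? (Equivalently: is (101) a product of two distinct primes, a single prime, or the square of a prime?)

ramified

d = -202 ≡ 2 (mod 4), so O_K = ℤ[√-202] and disc(K) = 4d = -808.
disc(K) = -808 = 101·(-8), so p = 101 is ramified.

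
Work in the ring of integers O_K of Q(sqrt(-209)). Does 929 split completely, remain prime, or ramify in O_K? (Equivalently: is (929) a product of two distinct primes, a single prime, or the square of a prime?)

-209 mod 4 = 3, hence disc K = 4·(-209) = -836 and O_K = ℤ[√-209].
Since gcd(929, -836) = 1 the prime 929 does not ramify.
Legendre symbol by Euler's criterion: (-209/929) ≡ (-209)^464 ≡ 1 (mod 929), i.e. (-209/929) = 1.
(-209/929) = 1, so 929 splits.

split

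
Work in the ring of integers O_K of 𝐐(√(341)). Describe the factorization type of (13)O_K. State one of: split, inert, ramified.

341 mod 4 = 1, hence disc K = 341 and O_K = ℤ[(1+√341)/2].
disc(K) = 341 is not divisible by 13; 13 is unramified.
Legendre symbol by Euler's criterion: (341/13) ≡ 341^6 ≡ 1 (mod 13), i.e. (341/13) = 1.
(341/13) = 1, so 13 splits.

split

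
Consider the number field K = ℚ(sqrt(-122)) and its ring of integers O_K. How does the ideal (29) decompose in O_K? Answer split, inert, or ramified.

splits completely

d = -122 ≡ 2 (mod 4), so O_K = ℤ[√-122] and disc(K) = 4d = -488.
Since gcd(29, -488) = 1 the prime 29 does not ramify.
(-122/29) = 23^14 mod 29 = 1, giving Legendre symbol 1.
d is a quadratic residue mod p, hence 29 splits in O_K.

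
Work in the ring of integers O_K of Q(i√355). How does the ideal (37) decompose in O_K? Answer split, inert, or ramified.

p is inert

Since -355 ≡ 1 mod 4, the ring of integers is ℤ[(1+√-355)/2] with discriminant -355.
disc(K) = -355 is not divisible by 37; 37 is unramified.
Legendre symbol by Euler's criterion: (-355/37) ≡ (-355)^18 ≡ 36 (mod 37), i.e. (-355/37) = -1.
(-355/37) = -1, so 37 is inert.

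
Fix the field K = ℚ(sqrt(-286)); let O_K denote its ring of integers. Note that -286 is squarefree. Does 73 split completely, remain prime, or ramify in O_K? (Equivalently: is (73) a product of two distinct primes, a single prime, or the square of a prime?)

p splits

Since -286 ≢ 1 mod 4, the ring of integers is ℤ[√-286] with discriminant 4·(-286) = -1144.
73 ∤ -1144, so 73 is unramified.
Legendre symbol by Euler's criterion: (-286/73) ≡ (-286)^36 ≡ 1 (mod 73), i.e. (-286/73) = 1.
Legendre symbol 1 ⇒ 73 is split.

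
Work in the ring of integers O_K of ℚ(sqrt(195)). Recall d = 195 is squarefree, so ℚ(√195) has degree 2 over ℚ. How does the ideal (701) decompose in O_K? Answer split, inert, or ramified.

195 mod 4 = 3, hence disc K = 4·195 = 780 and O_K = ℤ[√195].
disc(K) = 780 is not divisible by 701; 701 is unramified.
Euler's criterion: 195^350 mod 701 = 700. Thus (195|701) = -1.
d is a non-residue mod p, hence 701 remains inert in O_K.

remains prime (inert)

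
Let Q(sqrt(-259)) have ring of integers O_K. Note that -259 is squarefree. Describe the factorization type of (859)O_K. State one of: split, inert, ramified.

splits completely

-259 mod 4 = 1, hence disc K = -259 and O_K = ℤ[(1+√-259)/2].
disc(K) = -259 is not divisible by 859; 859 is unramified.
Compute (-259/859) via Euler: 600^((859-1)/2) mod 859 = 1, so (-259/859) = 1.
Legendre symbol 1 ⇒ 859 is split.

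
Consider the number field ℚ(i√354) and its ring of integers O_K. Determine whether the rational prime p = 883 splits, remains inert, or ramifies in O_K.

p splits

-354 mod 4 = 2, hence disc K = 4·(-354) = -1416 and O_K = ℤ[√-354].
disc(K) = -1416 is not divisible by 883; 883 is unramified.
(-354/883) = 529^441 mod 883 = 1, giving Legendre symbol 1.
(-354/883) = 1, so 883 splits.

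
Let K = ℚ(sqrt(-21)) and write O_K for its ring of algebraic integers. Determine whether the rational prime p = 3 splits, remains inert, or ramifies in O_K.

d = -21 ≡ 3 (mod 4), so O_K = ℤ[√-21] and disc(K) = 4d = -84.
3 divides disc(K) = -84, so 3 ramifies.

ramified — (3) = 𝔭²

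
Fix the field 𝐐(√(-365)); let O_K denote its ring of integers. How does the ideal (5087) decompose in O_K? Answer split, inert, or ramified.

splits completely

Since -365 ≢ 1 mod 4, the ring of integers is ℤ[√-365] with discriminant 4·(-365) = -1460.
5087 ∤ -1460, so 5087 is unramified.
Compute (-365/5087) via Euler: 4722^((5087-1)/2) mod 5087 = 1, so (-365/5087) = 1.
d is a quadratic residue mod p, hence 5087 splits in O_K.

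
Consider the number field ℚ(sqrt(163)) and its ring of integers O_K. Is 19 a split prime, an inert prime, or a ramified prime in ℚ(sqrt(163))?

split — (19) = 𝔭₁𝔭₂ with 𝔭₁ ≠ 𝔭₂

163 mod 4 = 3, hence disc K = 4·163 = 652 and O_K = ℤ[√163].
Since gcd(19, 652) = 1 the prime 19 does not ramify.
Legendre symbol by Euler's criterion: (163/19) ≡ 163^9 ≡ 1 (mod 19), i.e. (163/19) = 1.
(163/19) = 1, so 19 splits.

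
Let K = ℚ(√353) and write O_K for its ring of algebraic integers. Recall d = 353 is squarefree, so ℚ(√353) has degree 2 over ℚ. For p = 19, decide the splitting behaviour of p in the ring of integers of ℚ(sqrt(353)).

p splits

Since 353 ≡ 1 mod 4, the ring of integers is ℤ[(1+√353)/2] with discriminant 353.
19 ∤ 353, so 19 is unramified.
Euler's criterion: 353^9 mod 19 = 1. Thus (353|19) = 1.
d is a quadratic residue mod p, hence 19 splits in O_K.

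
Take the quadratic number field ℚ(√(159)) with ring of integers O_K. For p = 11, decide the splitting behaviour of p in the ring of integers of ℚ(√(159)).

p splits

d = 159 ≡ 3 (mod 4), so O_K = ℤ[√159] and disc(K) = 4d = 636.
11 ∤ 636, so 11 is unramified.
Legendre symbol by Euler's criterion: (159/11) ≡ 159^5 ≡ 1 (mod 11), i.e. (159/11) = 1.
Legendre symbol 1 ⇒ 11 is split.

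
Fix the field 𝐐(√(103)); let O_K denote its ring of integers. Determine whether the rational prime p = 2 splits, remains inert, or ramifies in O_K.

Since 103 ≢ 1 mod 4, the ring of integers is ℤ[√103] with discriminant 4·103 = 412.
2 divides disc(K) = 412, so 2 ramifies.

ramified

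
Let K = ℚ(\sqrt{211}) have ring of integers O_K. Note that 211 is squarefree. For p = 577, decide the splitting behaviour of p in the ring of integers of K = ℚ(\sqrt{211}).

d = 211 ≡ 3 (mod 4), so O_K = ℤ[√211] and disc(K) = 4d = 844.
Since gcd(577, 844) = 1 the prime 577 does not ramify.
Euler's criterion: 211^288 mod 577 = 576. Thus (211|577) = -1.
d is a non-residue mod p, hence 577 remains inert in O_K.

inert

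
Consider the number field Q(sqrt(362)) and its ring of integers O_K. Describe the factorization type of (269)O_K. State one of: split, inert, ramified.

p splits

d = 362 ≡ 2 (mod 4), so O_K = ℤ[√362] and disc(K) = 4d = 1448.
Since gcd(269, 1448) = 1 the prime 269 does not ramify.
Legendre symbol by Euler's criterion: (362/269) ≡ 362^134 ≡ 1 (mod 269), i.e. (362/269) = 1.
(362/269) = 1, so 269 splits.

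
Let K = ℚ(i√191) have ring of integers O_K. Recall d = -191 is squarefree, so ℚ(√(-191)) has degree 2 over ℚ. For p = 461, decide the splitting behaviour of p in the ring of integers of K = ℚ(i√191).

-191 mod 4 = 1, hence disc K = -191 and O_K = ℤ[(1+√-191)/2].
Since gcd(461, -191) = 1 the prime 461 does not ramify.
(-191/461) = 270^230 mod 461 = 1, giving Legendre symbol 1.
d is a quadratic residue mod p, hence 461 splits in O_K.

461 splits in O_K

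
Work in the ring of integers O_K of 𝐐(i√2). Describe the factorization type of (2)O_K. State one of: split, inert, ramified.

ramified

d = -2 ≡ 2 (mod 4), so O_K = ℤ[√-2] and disc(K) = 4d = -8.
Ramification test: 2 | -8. The prime 2 ramifies in K.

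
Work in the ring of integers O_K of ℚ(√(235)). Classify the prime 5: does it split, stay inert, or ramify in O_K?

p ramifies

235 mod 4 = 3, hence disc K = 4·235 = 940 and O_K = ℤ[√235].
Ramification test: 5 | 940. The prime 5 ramifies in K.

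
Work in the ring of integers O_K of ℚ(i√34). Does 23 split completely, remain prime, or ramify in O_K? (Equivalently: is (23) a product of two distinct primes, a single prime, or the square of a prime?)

p splits

-34 mod 4 = 2, hence disc K = 4·(-34) = -136 and O_K = ℤ[√-34].
disc(K) = -136 is not divisible by 23; 23 is unramified.
Euler's criterion: (-34)^11 mod 23 = 1. Thus (-34|23) = 1.
d is a quadratic residue mod p, hence 23 splits in O_K.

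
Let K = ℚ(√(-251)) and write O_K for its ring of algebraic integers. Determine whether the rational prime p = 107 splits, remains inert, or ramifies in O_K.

p is inert

Since -251 ≡ 1 mod 4, the ring of integers is ℤ[(1+√-251)/2] with discriminant -251.
107 ∤ -251, so 107 is unramified.
Compute (-251/107) via Euler: 70^((107-1)/2) mod 107 = 106, so (-251/107) = -1.
Legendre symbol -1 ⇒ 107 is inert.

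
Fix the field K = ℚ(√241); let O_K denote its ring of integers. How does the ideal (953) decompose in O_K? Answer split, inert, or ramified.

953 remains inert

d = 241 ≡ 1 (mod 4), so O_K = ℤ[(1+√241)/2] and disc(K) = d = 241.
Since gcd(953, 241) = 1 the prime 953 does not ramify.
Compute (241/953) via Euler: 241^((953-1)/2) mod 953 = 952, so (241/953) = -1.
Legendre symbol -1 ⇒ 953 is inert.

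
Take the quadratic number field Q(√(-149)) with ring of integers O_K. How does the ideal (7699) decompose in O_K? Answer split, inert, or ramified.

d = -149 ≡ 3 (mod 4), so O_K = ℤ[√-149] and disc(K) = 4d = -596.
7699 ∤ -596, so 7699 is unramified.
(-149/7699) = 7550^3849 mod 7699 = 7698, giving Legendre symbol -1.
Legendre symbol -1 ⇒ 7699 is inert.

inert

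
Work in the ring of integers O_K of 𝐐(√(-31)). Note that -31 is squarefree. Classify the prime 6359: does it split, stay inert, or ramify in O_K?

6359 splits in O_K

-31 mod 4 = 1, hence disc K = -31 and O_K = ℤ[(1+√-31)/2].
6359 ∤ -31, so 6359 is unramified.
(-31/6359) = 6328^3179 mod 6359 = 1, giving Legendre symbol 1.
(-31/6359) = 1, so 6359 splits.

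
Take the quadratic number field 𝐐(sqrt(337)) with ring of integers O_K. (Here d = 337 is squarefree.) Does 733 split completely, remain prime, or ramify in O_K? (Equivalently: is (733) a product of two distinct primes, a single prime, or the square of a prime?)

d = 337 ≡ 1 (mod 4), so O_K = ℤ[(1+√337)/2] and disc(K) = d = 337.
Since gcd(733, 337) = 1 the prime 733 does not ramify.
Euler's criterion: 337^366 mod 733 = 732. Thus (337|733) = -1.
Legendre symbol -1 ⇒ 733 is inert.

inert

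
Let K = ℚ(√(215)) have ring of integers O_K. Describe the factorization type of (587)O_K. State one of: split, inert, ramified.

d = 215 ≡ 3 (mod 4), so O_K = ℤ[√215] and disc(K) = 4d = 860.
587 ∤ 860, so 587 is unramified.
Euler's criterion: 215^293 mod 587 = 586. Thus (215|587) = -1.
Legendre symbol -1 ⇒ 587 is inert.

587 remains inert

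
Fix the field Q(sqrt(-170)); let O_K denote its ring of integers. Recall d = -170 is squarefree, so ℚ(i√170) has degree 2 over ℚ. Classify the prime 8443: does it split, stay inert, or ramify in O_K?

d = -170 ≡ 2 (mod 4), so O_K = ℤ[√-170] and disc(K) = 4d = -680.
8443 ∤ -680, so 8443 is unramified.
(-170/8443) = 8273^4221 mod 8443 = 1, giving Legendre symbol 1.
Legendre symbol 1 ⇒ 8443 is split.

p splits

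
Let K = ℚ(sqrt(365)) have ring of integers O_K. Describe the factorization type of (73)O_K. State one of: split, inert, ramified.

ramified — (73) = 𝔭²

Since 365 ≡ 1 mod 4, the ring of integers is ℤ[(1+√365)/2] with discriminant 365.
73 divides disc(K) = 365, so 73 ramifies.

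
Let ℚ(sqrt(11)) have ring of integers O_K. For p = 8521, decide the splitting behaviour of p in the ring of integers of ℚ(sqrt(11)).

11 mod 4 = 3, hence disc K = 4·11 = 44 and O_K = ℤ[√11].
Since gcd(8521, 44) = 1 the prime 8521 does not ramify.
Euler's criterion: 11^4260 mod 8521 = 8520. Thus (11|8521) = -1.
d is a non-residue mod p, hence 8521 remains inert in O_K.

inert — (8521) stays prime in O_K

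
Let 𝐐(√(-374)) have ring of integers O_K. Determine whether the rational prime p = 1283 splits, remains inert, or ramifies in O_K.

Since -374 ≢ 1 mod 4, the ring of integers is ℤ[√-374] with discriminant 4·(-374) = -1496.
Since gcd(1283, -1496) = 1 the prime 1283 does not ramify.
(-374/1283) = 909^641 mod 1283 = 1, giving Legendre symbol 1.
d is a quadratic residue mod p, hence 1283 splits in O_K.

split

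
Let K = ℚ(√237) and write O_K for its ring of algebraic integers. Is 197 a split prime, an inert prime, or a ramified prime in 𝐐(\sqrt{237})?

197 splits in O_K

237 mod 4 = 1, hence disc K = 237 and O_K = ℤ[(1+√237)/2].
Since gcd(197, 237) = 1 the prime 197 does not ramify.
Legendre symbol by Euler's criterion: (237/197) ≡ 237^98 ≡ 1 (mod 197), i.e. (237/197) = 1.
Legendre symbol 1 ⇒ 197 is split.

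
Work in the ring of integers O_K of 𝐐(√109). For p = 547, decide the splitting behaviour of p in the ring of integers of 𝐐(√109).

Since 109 ≡ 1 mod 4, the ring of integers is ℤ[(1+√109)/2] with discriminant 109.
Since gcd(547, 109) = 1 the prime 547 does not ramify.
(109/547) = 109^273 mod 547 = 546, giving Legendre symbol -1.
d is a non-residue mod p, hence 547 remains inert in O_K.

547 remains inert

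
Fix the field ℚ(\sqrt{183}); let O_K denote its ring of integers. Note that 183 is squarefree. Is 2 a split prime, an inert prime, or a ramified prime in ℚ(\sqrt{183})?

Since 183 ≢ 1 mod 4, the ring of integers is ℤ[√183] with discriminant 4·183 = 732.
disc(K) = 732 = 2·366, so p = 2 is ramified.

2 is ramified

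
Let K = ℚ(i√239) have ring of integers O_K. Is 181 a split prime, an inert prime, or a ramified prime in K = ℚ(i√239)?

inert

-239 mod 4 = 1, hence disc K = -239 and O_K = ℤ[(1+√-239)/2].
disc(K) = -239 is not divisible by 181; 181 is unramified.
(-239/181) = 123^90 mod 181 = 180, giving Legendre symbol -1.
d is a non-residue mod p, hence 181 remains inert in O_K.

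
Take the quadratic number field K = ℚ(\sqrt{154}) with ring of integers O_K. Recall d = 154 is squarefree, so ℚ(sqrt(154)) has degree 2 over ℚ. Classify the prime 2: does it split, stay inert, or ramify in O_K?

154 mod 4 = 2, hence disc K = 4·154 = 616 and O_K = ℤ[√154].
Ramification test: 2 | 616. The prime 2 ramifies in K.

ramifies in O_K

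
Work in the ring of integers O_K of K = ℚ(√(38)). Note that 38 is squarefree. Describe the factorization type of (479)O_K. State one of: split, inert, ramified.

479 remains inert

38 mod 4 = 2, hence disc K = 4·38 = 152 and O_K = ℤ[√38].
479 ∤ 152, so 479 is unramified.
Legendre symbol by Euler's criterion: (38/479) ≡ 38^239 ≡ 478 (mod 479), i.e. (38/479) = -1.
d is a non-residue mod p, hence 479 remains inert in O_K.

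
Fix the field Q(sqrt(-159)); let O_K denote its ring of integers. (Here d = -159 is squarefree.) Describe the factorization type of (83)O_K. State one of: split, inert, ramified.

-159 mod 4 = 1, hence disc K = -159 and O_K = ℤ[(1+√-159)/2].
Since gcd(83, -159) = 1 the prime 83 does not ramify.
Euler's criterion: (-159)^41 mod 83 = 1. Thus (-159|83) = 1.
Legendre symbol 1 ⇒ 83 is split.

83 splits in O_K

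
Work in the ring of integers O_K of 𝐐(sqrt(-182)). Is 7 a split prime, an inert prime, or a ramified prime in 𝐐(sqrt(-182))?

d = -182 ≡ 2 (mod 4), so O_K = ℤ[√-182] and disc(K) = 4d = -728.
Ramification test: 7 | -728. The prime 7 ramifies in K.

ramified — (7) = 𝔭²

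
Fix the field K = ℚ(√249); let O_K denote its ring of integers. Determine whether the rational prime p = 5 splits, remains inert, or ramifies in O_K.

split

d = 249 ≡ 1 (mod 4), so O_K = ℤ[(1+√249)/2] and disc(K) = d = 249.
Since gcd(5, 249) = 1 the prime 5 does not ramify.
Compute (249/5) via Euler: 4^((5-1)/2) mod 5 = 1, so (249/5) = 1.
(249/5) = 1, so 5 splits.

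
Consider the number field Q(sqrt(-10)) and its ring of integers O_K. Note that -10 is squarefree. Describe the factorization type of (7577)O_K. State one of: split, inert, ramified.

-10 mod 4 = 2, hence disc K = 4·(-10) = -40 and O_K = ℤ[√-10].
7577 ∤ -40, so 7577 is unramified.
Euler's criterion: (-10)^3788 mod 7577 = 7576. Thus (-10|7577) = -1.
d is a non-residue mod p, hence 7577 remains inert in O_K.

inert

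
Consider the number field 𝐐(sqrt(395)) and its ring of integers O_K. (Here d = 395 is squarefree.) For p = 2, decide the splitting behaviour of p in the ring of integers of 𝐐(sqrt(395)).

2 is ramified

Since 395 ≢ 1 mod 4, the ring of integers is ℤ[√395] with discriminant 4·395 = 1580.
2 divides disc(K) = 1580, so 2 ramifies.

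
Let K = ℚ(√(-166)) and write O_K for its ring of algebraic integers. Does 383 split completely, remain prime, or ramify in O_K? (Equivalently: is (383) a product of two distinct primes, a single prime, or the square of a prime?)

p splits

Since -166 ≢ 1 mod 4, the ring of integers is ℤ[√-166] with discriminant 4·(-166) = -664.
383 ∤ -664, so 383 is unramified.
Compute (-166/383) via Euler: 217^((383-1)/2) mod 383 = 1, so (-166/383) = 1.
(-166/383) = 1, so 383 splits.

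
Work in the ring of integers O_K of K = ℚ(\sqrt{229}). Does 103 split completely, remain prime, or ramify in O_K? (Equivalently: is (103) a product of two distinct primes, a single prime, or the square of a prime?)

split — (103) = 𝔭₁𝔭₂ with 𝔭₁ ≠ 𝔭₂

Since 229 ≡ 1 mod 4, the ring of integers is ℤ[(1+√229)/2] with discriminant 229.
Since gcd(103, 229) = 1 the prime 103 does not ramify.
Compute (229/103) via Euler: 23^((103-1)/2) mod 103 = 1, so (229/103) = 1.
(229/103) = 1, so 103 splits.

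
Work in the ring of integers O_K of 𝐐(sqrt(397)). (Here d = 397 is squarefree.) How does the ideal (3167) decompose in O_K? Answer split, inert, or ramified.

d = 397 ≡ 1 (mod 4), so O_K = ℤ[(1+√397)/2] and disc(K) = d = 397.
Since gcd(3167, 397) = 1 the prime 3167 does not ramify.
(397/3167) = 397^1583 mod 3167 = 1, giving Legendre symbol 1.
Legendre symbol 1 ⇒ 3167 is split.

split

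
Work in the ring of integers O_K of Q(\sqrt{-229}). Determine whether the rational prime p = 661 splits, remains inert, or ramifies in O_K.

p splits

Since -229 ≢ 1 mod 4, the ring of integers is ℤ[√-229] with discriminant 4·(-229) = -916.
disc(K) = -916 is not divisible by 661; 661 is unramified.
Legendre symbol by Euler's criterion: (-229/661) ≡ (-229)^330 ≡ 1 (mod 661), i.e. (-229/661) = 1.
d is a quadratic residue mod p, hence 661 splits in O_K.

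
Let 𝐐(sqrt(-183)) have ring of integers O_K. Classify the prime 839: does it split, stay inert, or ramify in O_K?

remains prime (inert)

Since -183 ≡ 1 mod 4, the ring of integers is ℤ[(1+√-183)/2] with discriminant -183.
disc(K) = -183 is not divisible by 839; 839 is unramified.
(-183/839) = 656^419 mod 839 = 838, giving Legendre symbol -1.
d is a non-residue mod p, hence 839 remains inert in O_K.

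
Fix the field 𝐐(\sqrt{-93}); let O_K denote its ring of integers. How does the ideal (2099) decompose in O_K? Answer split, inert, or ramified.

p is inert

-93 mod 4 = 3, hence disc K = 4·(-93) = -372 and O_K = ℤ[√-93].
disc(K) = -372 is not divisible by 2099; 2099 is unramified.
Compute (-93/2099) via Euler: 2006^((2099-1)/2) mod 2099 = 2098, so (-93/2099) = -1.
Legendre symbol -1 ⇒ 2099 is inert.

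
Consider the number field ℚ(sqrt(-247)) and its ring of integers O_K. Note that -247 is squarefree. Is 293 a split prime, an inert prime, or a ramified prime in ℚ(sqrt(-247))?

Since -247 ≡ 1 mod 4, the ring of integers is ℤ[(1+√-247)/2] with discriminant -247.
disc(K) = -247 is not divisible by 293; 293 is unramified.
Compute (-247/293) via Euler: 46^((293-1)/2) mod 293 = 1, so (-247/293) = 1.
(-247/293) = 1, so 293 splits.

p splits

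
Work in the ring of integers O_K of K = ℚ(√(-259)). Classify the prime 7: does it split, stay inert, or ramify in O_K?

7 is ramified

Since -259 ≡ 1 mod 4, the ring of integers is ℤ[(1+√-259)/2] with discriminant -259.
7 divides disc(K) = -259, so 7 ramifies.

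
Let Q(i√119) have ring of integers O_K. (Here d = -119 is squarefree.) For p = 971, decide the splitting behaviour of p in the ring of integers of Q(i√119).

remains prime (inert)

Since -119 ≡ 1 mod 4, the ring of integers is ℤ[(1+√-119)/2] with discriminant -119.
971 ∤ -119, so 971 is unramified.
Compute (-119/971) via Euler: 852^((971-1)/2) mod 971 = 970, so (-119/971) = -1.
Legendre symbol -1 ⇒ 971 is inert.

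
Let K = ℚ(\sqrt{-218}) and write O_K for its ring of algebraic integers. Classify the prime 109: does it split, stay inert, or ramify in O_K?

-218 mod 4 = 2, hence disc K = 4·(-218) = -872 and O_K = ℤ[√-218].
109 divides disc(K) = -872, so 109 ramifies.

ramifies in O_K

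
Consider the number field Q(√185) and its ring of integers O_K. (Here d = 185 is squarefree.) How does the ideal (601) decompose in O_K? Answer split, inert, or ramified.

Since 185 ≡ 1 mod 4, the ring of integers is ℤ[(1+√185)/2] with discriminant 185.
disc(K) = 185 is not divisible by 601; 601 is unramified.
Legendre symbol by Euler's criterion: (185/601) ≡ 185^300 ≡ 1 (mod 601), i.e. (185/601) = 1.
(185/601) = 1, so 601 splits.

601 splits in O_K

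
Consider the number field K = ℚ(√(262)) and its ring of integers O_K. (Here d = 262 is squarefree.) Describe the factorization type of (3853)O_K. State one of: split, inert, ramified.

262 mod 4 = 2, hence disc K = 4·262 = 1048 and O_K = ℤ[√262].
Since gcd(3853, 1048) = 1 the prime 3853 does not ramify.
(262/3853) = 262^1926 mod 3853 = 1, giving Legendre symbol 1.
Legendre symbol 1 ⇒ 3853 is split.

split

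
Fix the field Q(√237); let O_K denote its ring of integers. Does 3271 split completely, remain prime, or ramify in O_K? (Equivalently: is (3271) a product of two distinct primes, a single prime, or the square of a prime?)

split — (3271) = 𝔭₁𝔭₂ with 𝔭₁ ≠ 𝔭₂

d = 237 ≡ 1 (mod 4), so O_K = ℤ[(1+√237)/2] and disc(K) = d = 237.
disc(K) = 237 is not divisible by 3271; 3271 is unramified.
(237/3271) = 237^1635 mod 3271 = 1, giving Legendre symbol 1.
(237/3271) = 1, so 3271 splits.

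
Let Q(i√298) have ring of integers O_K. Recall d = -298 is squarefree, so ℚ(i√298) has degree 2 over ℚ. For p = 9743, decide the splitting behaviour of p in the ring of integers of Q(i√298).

-298 mod 4 = 2, hence disc K = 4·(-298) = -1192 and O_K = ℤ[√-298].
disc(K) = -1192 is not divisible by 9743; 9743 is unramified.
(-298/9743) = 9445^4871 mod 9743 = 1, giving Legendre symbol 1.
d is a quadratic residue mod p, hence 9743 splits in O_K.

p splits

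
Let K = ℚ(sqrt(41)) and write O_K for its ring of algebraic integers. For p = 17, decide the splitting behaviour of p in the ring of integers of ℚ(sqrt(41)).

remains prime (inert)

41 mod 4 = 1, hence disc K = 41 and O_K = ℤ[(1+√41)/2].
17 ∤ 41, so 17 is unramified.
(41/17) = 7^8 mod 17 = 16, giving Legendre symbol -1.
d is a non-residue mod p, hence 17 remains inert in O_K.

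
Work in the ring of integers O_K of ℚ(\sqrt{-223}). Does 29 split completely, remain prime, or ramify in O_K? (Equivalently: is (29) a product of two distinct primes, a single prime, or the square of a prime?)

29 splits in O_K

-223 mod 4 = 1, hence disc K = -223 and O_K = ℤ[(1+√-223)/2].
disc(K) = -223 is not divisible by 29; 29 is unramified.
Legendre symbol by Euler's criterion: (-223/29) ≡ (-223)^14 ≡ 1 (mod 29), i.e. (-223/29) = 1.
Legendre symbol 1 ⇒ 29 is split.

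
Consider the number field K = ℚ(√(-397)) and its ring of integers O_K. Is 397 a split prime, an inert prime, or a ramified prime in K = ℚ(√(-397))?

ramified — (397) = 𝔭²

Since -397 ≢ 1 mod 4, the ring of integers is ℤ[√-397] with discriminant 4·(-397) = -1588.
Ramification test: 397 | -1588. The prime 397 ramifies in K.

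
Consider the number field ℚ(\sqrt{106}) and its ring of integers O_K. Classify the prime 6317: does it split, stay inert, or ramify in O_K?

inert

d = 106 ≡ 2 (mod 4), so O_K = ℤ[√106] and disc(K) = 4d = 424.
6317 ∤ 424, so 6317 is unramified.
Compute (106/6317) via Euler: 106^((6317-1)/2) mod 6317 = 6316, so (106/6317) = -1.
Legendre symbol -1 ⇒ 6317 is inert.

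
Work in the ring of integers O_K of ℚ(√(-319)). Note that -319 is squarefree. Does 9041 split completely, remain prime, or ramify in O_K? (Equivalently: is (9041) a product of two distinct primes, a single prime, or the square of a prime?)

Since -319 ≡ 1 mod 4, the ring of integers is ℤ[(1+√-319)/2] with discriminant -319.
9041 ∤ -319, so 9041 is unramified.
Compute (-319/9041) via Euler: 8722^((9041-1)/2) mod 9041 = 9040, so (-319/9041) = -1.
d is a non-residue mod p, hence 9041 remains inert in O_K.

p is inert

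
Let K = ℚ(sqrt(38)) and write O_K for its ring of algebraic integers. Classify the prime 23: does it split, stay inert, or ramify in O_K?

d = 38 ≡ 2 (mod 4), so O_K = ℤ[√38] and disc(K) = 4d = 152.
Since gcd(23, 152) = 1 the prime 23 does not ramify.
Legendre symbol by Euler's criterion: (38/23) ≡ 38^11 ≡ 22 (mod 23), i.e. (38/23) = -1.
d is a non-residue mod p, hence 23 remains inert in O_K.

inert — (23) stays prime in O_K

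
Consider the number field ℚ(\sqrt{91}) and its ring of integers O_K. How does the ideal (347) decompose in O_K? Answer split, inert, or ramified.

Since 91 ≢ 1 mod 4, the ring of integers is ℤ[√91] with discriminant 4·91 = 364.
347 ∤ 364, so 347 is unramified.
Compute (91/347) via Euler: 91^((347-1)/2) mod 347 = 346, so (91/347) = -1.
(91/347) = -1, so 347 is inert.

inert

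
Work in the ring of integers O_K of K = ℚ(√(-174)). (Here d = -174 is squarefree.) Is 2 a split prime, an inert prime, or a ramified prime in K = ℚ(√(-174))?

Since -174 ≢ 1 mod 4, the ring of integers is ℤ[√-174] with discriminant 4·(-174) = -696.
Ramification test: 2 | -696. The prime 2 ramifies in K.

p ramifies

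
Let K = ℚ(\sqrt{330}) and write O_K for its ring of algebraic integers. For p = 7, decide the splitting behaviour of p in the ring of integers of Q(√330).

d = 330 ≡ 2 (mod 4), so O_K = ℤ[√330] and disc(K) = 4d = 1320.
7 ∤ 1320, so 7 is unramified.
Euler's criterion: 330^3 mod 7 = 1. Thus (330|7) = 1.
Legendre symbol 1 ⇒ 7 is split.

7 splits in O_K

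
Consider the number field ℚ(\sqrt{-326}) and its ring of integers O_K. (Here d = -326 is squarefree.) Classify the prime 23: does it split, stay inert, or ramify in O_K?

23 remains inert

-326 mod 4 = 2, hence disc K = 4·(-326) = -1304 and O_K = ℤ[√-326].
disc(K) = -1304 is not divisible by 23; 23 is unramified.
Euler's criterion: (-326)^11 mod 23 = 22. Thus (-326|23) = -1.
Legendre symbol -1 ⇒ 23 is inert.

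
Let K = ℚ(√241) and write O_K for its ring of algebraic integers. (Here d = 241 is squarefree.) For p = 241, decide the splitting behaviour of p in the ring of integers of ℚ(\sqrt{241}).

d = 241 ≡ 1 (mod 4), so O_K = ℤ[(1+√241)/2] and disc(K) = d = 241.
241 divides disc(K) = 241, so 241 ramifies.

ramified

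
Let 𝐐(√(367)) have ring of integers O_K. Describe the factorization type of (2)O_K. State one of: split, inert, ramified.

ramified — (2) = 𝔭²

Since 367 ≢ 1 mod 4, the ring of integers is ℤ[√367] with discriminant 4·367 = 1468.
disc(K) = 1468 = 2·734, so p = 2 is ramified.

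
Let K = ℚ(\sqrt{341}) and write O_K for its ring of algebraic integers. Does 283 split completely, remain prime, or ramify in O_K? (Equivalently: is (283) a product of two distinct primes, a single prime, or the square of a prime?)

341 mod 4 = 1, hence disc K = 341 and O_K = ℤ[(1+√341)/2].
Since gcd(283, 341) = 1 the prime 283 does not ramify.
(341/283) = 58^141 mod 283 = 282, giving Legendre symbol -1.
d is a non-residue mod p, hence 283 remains inert in O_K.

inert — (283) stays prime in O_K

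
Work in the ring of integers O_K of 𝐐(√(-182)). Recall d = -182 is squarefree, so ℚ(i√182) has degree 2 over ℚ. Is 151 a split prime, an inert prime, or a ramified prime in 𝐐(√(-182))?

Since -182 ≢ 1 mod 4, the ring of integers is ℤ[√-182] with discriminant 4·(-182) = -728.
151 ∤ -728, so 151 is unramified.
Euler's criterion: (-182)^75 mod 151 = 150. Thus (-182|151) = -1.
Legendre symbol -1 ⇒ 151 is inert.

p is inert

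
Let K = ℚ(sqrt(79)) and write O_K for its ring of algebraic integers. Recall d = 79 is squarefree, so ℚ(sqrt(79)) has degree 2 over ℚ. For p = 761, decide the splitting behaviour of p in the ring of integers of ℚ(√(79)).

p splits

79 mod 4 = 3, hence disc K = 4·79 = 316 and O_K = ℤ[√79].
disc(K) = 316 is not divisible by 761; 761 is unramified.
Euler's criterion: 79^380 mod 761 = 1. Thus (79|761) = 1.
Legendre symbol 1 ⇒ 761 is split.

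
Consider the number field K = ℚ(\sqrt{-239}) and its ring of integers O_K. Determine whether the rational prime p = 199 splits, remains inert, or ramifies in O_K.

-239 mod 4 = 1, hence disc K = -239 and O_K = ℤ[(1+√-239)/2].
199 ∤ -239, so 199 is unramified.
Euler's criterion: (-239)^99 mod 199 = 198. Thus (-239|199) = -1.
Legendre symbol -1 ⇒ 199 is inert.

p is inert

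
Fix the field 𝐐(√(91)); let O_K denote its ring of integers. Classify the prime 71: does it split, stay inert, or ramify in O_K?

91 mod 4 = 3, hence disc K = 4·91 = 364 and O_K = ℤ[√91].
Since gcd(71, 364) = 1 the prime 71 does not ramify.
(91/71) = 20^35 mod 71 = 1, giving Legendre symbol 1.
(91/71) = 1, so 71 splits.

split — (71) = 𝔭₁𝔭₂ with 𝔭₁ ≠ 𝔭₂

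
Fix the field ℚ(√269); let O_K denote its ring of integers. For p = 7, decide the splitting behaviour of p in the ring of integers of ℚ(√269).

269 mod 4 = 1, hence disc K = 269 and O_K = ℤ[(1+√269)/2].
disc(K) = 269 is not divisible by 7; 7 is unramified.
Legendre symbol by Euler's criterion: (269/7) ≡ 269^3 ≡ 6 (mod 7), i.e. (269/7) = -1.
d is a non-residue mod p, hence 7 remains inert in O_K.

remains prime (inert)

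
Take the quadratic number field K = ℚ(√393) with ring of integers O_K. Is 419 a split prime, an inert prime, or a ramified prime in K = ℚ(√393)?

393 mod 4 = 1, hence disc K = 393 and O_K = ℤ[(1+√393)/2].
419 ∤ 393, so 419 is unramified.
Compute (393/419) via Euler: 393^((419-1)/2) mod 419 = 1, so (393/419) = 1.
d is a quadratic residue mod p, hence 419 splits in O_K.

p splits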